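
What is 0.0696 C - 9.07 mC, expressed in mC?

In mC:
  0.0696 C = 0.0696e3 mC = 69.6
  9.07 mC → 9.07
Difference: 69.6 - 9.07 = 60.53

60.53 mC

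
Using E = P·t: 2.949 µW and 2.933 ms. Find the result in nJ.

2.949e-6 × 2.933e-3 = 8.649417e-9 J

8.649417 nJ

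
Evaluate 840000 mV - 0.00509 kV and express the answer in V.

In V:
  840000 mV = 840000 × 10^-3 V = 840
  0.00509 kV = 0.00509 × 10^3 V = 5.09
Difference: 840 - 5.09 = 834.91

834.91 V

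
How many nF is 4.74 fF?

femto = 10⁻¹⁵, nano = 10⁻⁹; factor is 10⁻⁶.
4.74 × 10⁻⁶ = 0.00000474

0.00000474 nF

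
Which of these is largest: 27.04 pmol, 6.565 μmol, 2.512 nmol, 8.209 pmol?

6.565 μmol

27.04 pmol = 0.00000000002704 mol
6.565 μmol = 0.000006565 mol
2.512 nmol = 0.000000002512 mol
8.209 pmol = 0.000000000008209 mol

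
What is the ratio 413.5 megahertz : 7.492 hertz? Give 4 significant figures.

55190000

(413.5 × 10⁶) / (7.492) = 55.192 × 10⁶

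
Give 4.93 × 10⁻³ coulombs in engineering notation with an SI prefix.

= 4.93 × 10⁻³ coulombs; 10⁻³ is milli.

4.93 millicoulombs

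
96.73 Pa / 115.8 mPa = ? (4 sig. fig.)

(96.73) / (115.8 × 10⁻³) = 0.83532 × 10³

835.3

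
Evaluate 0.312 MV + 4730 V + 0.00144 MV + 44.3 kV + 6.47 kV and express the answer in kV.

In kV:
  0.312 MV = 0.312e3 kV = 312
  4730 V = 4730e-3 kV = 4.73
  0.00144 MV = 0.00144e3 kV = 1.44
  44.3 kV → 44.3
  6.47 kV → 6.47
Sum: 312 + 4.73 + 1.44 + 44.3 + 6.47 = 368.94

368.94 kV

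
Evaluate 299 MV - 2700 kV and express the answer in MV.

296.3 MV

In MV:
  299 MV → 299
  2700 kV = 2700 × 10⁻³ MV = 2.7
Difference: 299 - 2.7 = 296.3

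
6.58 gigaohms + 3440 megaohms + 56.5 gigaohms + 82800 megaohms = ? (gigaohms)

149.32 gigaohms

In gigaohms:
  6.58 gigaohms → 6.58
  3440 megaohms = 3440 × 10⁻³ gigaohms = 3.44
  56.5 gigaohms → 56.5
  82800 megaohms = 82800 × 10⁻³ gigaohms = 82.8
Sum: 6.58 + 3.44 + 56.5 + 82.8 = 149.32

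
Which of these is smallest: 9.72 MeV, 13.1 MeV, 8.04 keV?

9.72 MeV = 9720000 eV
13.1 MeV = 13100000 eV
8.04 keV = 8040 eV

8.04 keV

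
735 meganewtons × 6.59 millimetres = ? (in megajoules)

4.84365 megajoules

735 × 10⁶ × 6.59 × 10⁻³ = 4843.65 × 10³ J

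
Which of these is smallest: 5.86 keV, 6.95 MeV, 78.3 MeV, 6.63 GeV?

5.86 keV

5.86 keV = 5860 eV
6.95 MeV = 6950000 eV
78.3 MeV = 78300000 eV
6.63 GeV = 6630000000 eV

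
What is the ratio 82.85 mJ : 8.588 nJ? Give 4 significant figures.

9647000

(82.85e-3) / (8.588e-9) = 9.6472e6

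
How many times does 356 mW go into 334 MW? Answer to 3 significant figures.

938000000

(334 × 10^6) / (356 × 10^-3) = 0.9382 × 10^9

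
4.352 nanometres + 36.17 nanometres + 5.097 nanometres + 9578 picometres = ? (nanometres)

55.197 nanometres

In nanometres:
  4.352 nanometres → 4.352
  36.17 nanometres → 36.17
  5.097 nanometres → 5.097
  9578 picometres = 9578 × 10^-3 nanometres = 9.578
Sum: 4.352 + 36.17 + 5.097 + 9.578 = 55.197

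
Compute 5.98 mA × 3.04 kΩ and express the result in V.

18.1792 V

5.98e-3 × 3.04e3 = 18.1792 V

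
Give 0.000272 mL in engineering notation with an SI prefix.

= 272e-9 L; 1e-9 is nano.

272 nL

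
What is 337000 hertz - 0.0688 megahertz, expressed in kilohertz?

In kilohertz:
  337000 hertz = 337000 × 10⁻³ kilohertz = 337
  0.0688 megahertz = 0.0688 × 10³ kilohertz = 68.8
Difference: 337 - 68.8 = 268.2

268.2 kilohertz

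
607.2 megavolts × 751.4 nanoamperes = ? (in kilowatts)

607.2 × 10⁶ × 751.4 × 10⁻⁹ = 456250.08 × 10⁻³ W

0.45625008 kilowatts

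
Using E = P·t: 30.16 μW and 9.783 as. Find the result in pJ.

0.00000000029505528 pJ

30.16 × 10⁻⁶ × 9.783 × 10⁻¹⁸ = 295.05528 × 10⁻²⁴ J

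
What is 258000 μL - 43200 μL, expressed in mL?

214.8 mL

In mL:
  258000 μL = 258000 × 10⁻³ mL = 258
  43200 μL = 43200 × 10⁻³ mL = 43.2
Difference: 258 - 43.2 = 214.8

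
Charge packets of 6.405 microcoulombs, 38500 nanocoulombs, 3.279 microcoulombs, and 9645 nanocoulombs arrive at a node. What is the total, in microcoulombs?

In microcoulombs:
  6.405 microcoulombs → 6.405
  38500 nanocoulombs = 38500 × 10⁻³ microcoulombs = 38.5
  3.279 microcoulombs → 3.279
  9645 nanocoulombs = 9645 × 10⁻³ microcoulombs = 9.645
Sum: 6.405 + 38.5 + 3.279 + 9.645 = 57.829

57.829 microcoulombs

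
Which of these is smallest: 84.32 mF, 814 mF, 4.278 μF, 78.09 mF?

4.278 μF

84.32 mF = 0.08432 F
814 mF = 0.814 F
4.278 μF = 0.000004278 F
78.09 mF = 0.07809 F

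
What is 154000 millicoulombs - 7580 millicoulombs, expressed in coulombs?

146.42 coulombs

In coulombs:
  154000 millicoulombs = 154000 × 10⁻³ coulombs = 154
  7580 millicoulombs = 7580 × 10⁻³ coulombs = 7.58
Difference: 154 - 7.58 = 146.42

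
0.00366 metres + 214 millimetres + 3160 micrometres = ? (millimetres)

In millimetres:
  0.00366 metres = 0.00366e3 millimetres = 3.66
  214 millimetres → 214
  3160 micrometres = 3160e-3 millimetres = 3.16
Sum: 3.66 + 214 + 3.16 = 220.82

220.82 millimetres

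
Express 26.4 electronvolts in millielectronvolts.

(no prefix) = 1e0, milli = 1e-3; factor is 1e3.
26.4 × 1e3 = 26400

26400 millielectronvolts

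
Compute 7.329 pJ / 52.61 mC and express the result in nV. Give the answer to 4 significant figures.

(7.329 × 10^-12) / (52.61 × 10^-3) = 0.139308 × 10^-9 V

0.1393 nV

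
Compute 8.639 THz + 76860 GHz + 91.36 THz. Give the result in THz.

In THz:
  8.639 THz → 8.639
  76860 GHz = 76860e-3 THz = 76.86
  91.36 THz → 91.36
Sum: 8.639 + 76.86 + 91.36 = 176.859

176.859 THz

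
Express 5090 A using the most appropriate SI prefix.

5.09 kA

= 5.09 × 10^3 A; 10^3 is kilo.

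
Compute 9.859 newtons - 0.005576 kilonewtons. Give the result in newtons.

In newtons:
  9.859 newtons → 9.859
  0.005576 kilonewtons = 0.005576 × 10^3 newtons = 5.576
Difference: 9.859 - 5.576 = 4.283

4.283 newtons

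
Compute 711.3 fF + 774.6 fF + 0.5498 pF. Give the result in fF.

In fF:
  711.3 fF → 711.3
  774.6 fF → 774.6
  0.5498 pF = 0.5498 × 10³ fF = 549.8
Sum: 711.3 + 774.6 + 549.8 = 2035.7

2035.7 fF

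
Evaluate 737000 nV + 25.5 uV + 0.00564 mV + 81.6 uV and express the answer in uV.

849.74 uV

In uV:
  737000 nV = 737000 × 10⁻³ uV = 737
  25.5 uV → 25.5
  0.00564 mV = 0.00564 × 10³ uV = 5.64
  81.6 uV → 81.6
Sum: 737 + 25.5 + 5.64 + 81.6 = 849.74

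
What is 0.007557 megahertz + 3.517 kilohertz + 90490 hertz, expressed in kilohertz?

101.564 kilohertz

In kilohertz:
  0.007557 megahertz = 0.007557 × 10³ kilohertz = 7.557
  3.517 kilohertz → 3.517
  90490 hertz = 90490 × 10⁻³ kilohertz = 90.49
Sum: 7.557 + 3.517 + 90.49 = 101.564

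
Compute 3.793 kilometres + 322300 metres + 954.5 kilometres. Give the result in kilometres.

1280.593 kilometres

In kilometres:
  3.793 kilometres → 3.793
  322300 metres = 322300e-3 kilometres = 322.3
  954.5 kilometres → 954.5
Sum: 3.793 + 322.3 + 954.5 = 1280.593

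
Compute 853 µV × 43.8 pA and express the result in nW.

0.0000373614 nW

853 × 10⁻⁶ × 43.8 × 10⁻¹² = 37361.4 × 10⁻¹⁸ W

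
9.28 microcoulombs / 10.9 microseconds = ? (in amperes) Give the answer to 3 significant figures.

(9.28 × 10⁻⁶) / (10.9 × 10⁻⁶) = 0.85138 A

0.851 amperes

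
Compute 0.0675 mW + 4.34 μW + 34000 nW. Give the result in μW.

In μW:
  0.0675 mW = 0.0675 × 10^3 μW = 67.5
  4.34 μW → 4.34
  34000 nW = 34000 × 10^-3 μW = 34
Sum: 67.5 + 4.34 + 34 = 105.84

105.84 μW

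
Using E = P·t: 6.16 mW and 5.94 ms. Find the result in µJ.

36.5904 µJ

6.16 × 10⁻³ × 5.94 × 10⁻³ = 36.5904 × 10⁻⁶ J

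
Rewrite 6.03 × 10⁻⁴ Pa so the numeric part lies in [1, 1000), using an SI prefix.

= 603 × 10⁻⁶ Pa; 10⁻⁶ is micro.

603 μPa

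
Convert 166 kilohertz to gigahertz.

0.000166 gigahertz

kilo = 10^3, giga = 10^9; factor is 10^-6.
166 × 10^-6 = 0.000166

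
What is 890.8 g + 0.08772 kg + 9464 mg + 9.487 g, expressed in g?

In g:
  890.8 g → 890.8
  0.08772 kg = 0.08772e3 g = 87.72
  9464 mg = 9464e-3 g = 9.464
  9.487 g → 9.487
Sum: 890.8 + 87.72 + 9.464 + 9.487 = 997.471

997.471 g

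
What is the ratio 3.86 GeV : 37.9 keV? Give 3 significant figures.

(3.86 × 10^9) / (37.9 × 10^3) = 0.1018 × 10^6

102000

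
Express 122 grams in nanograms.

(no prefix) = 10⁰, nano = 10⁻⁹; factor is 10⁹.
122 × 10⁹ = 122000000000

122000000000 nanograms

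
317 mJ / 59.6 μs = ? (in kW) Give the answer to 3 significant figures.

(317 × 10^-3) / (59.6 × 10^-6) = 5.3188 × 10^3 W

5.32 kW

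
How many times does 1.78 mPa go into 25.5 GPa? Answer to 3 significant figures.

(25.5 × 10⁹) / (1.78 × 10⁻³) = 14.33 × 10¹²

14300000000000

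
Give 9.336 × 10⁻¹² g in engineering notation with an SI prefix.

= 9.336 × 10⁻¹² g; 10⁻¹² is pico.

9.336 pg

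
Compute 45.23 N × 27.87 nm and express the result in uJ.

1.2605601 uJ

45.23 × 27.87 × 10⁻⁹ = 1260.5601 × 10⁻⁹ J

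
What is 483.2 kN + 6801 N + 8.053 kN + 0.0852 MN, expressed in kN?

In kN:
  483.2 kN → 483.2
  6801 N = 6801 × 10⁻³ kN = 6.801
  8.053 kN → 8.053
  0.0852 MN = 0.0852 × 10³ kN = 85.2
Sum: 483.2 + 6.801 + 8.053 + 85.2 = 583.254

583.254 kN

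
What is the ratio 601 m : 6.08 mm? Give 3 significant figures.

98800

(601) / (6.08e-3) = 98.85e3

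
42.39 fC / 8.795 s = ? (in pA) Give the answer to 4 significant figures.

0.004820 pA

(42.39 × 10⁻¹⁵) / (8.795) = 4.81978 × 10⁻¹⁵ A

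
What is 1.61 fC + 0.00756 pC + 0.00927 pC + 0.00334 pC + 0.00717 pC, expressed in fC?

In fC:
  1.61 fC → 1.61
  0.00756 pC = 0.00756 × 10³ fC = 7.56
  0.00927 pC = 0.00927 × 10³ fC = 9.27
  0.00334 pC = 0.00334 × 10³ fC = 3.34
  0.00717 pC = 0.00717 × 10³ fC = 7.17
Sum: 1.61 + 7.56 + 9.27 + 3.34 + 7.17 = 28.95

28.95 fC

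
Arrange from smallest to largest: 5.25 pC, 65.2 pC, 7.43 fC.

7.43 fC < 5.25 pC < 65.2 pC

5.25 pC = 0.00000000000525 C
65.2 pC = 0.0000000000652 C
7.43 fC = 0.00000000000000743 C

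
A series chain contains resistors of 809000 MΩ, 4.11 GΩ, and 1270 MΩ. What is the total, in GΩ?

814.38 GΩ

In GΩ:
  809000 MΩ = 809000e-3 GΩ = 809
  4.11 GΩ → 4.11
  1270 MΩ = 1270e-3 GΩ = 1.27
Sum: 809 + 4.11 + 1.27 = 814.38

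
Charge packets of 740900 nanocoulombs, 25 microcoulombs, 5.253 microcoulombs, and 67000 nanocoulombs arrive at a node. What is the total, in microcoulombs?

838.153 microcoulombs

In microcoulombs:
  740900 nanocoulombs = 740900 × 10^-3 microcoulombs = 740.9
  25 microcoulombs → 25
  5.253 microcoulombs → 5.253
  67000 nanocoulombs = 67000 × 10^-3 microcoulombs = 67
Sum: 740.9 + 25 + 5.253 + 67 = 838.153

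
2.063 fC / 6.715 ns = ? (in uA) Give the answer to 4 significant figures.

0.3072 uA

(2.063 × 10^-15) / (6.715 × 10^-9) = 0.307223 × 10^-6 A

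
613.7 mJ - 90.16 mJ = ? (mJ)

In mJ:
  613.7 mJ → 613.7
  90.16 mJ → 90.16
Difference: 613.7 - 90.16 = 523.54

523.54 mJ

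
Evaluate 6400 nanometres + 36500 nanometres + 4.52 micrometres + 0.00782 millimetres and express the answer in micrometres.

In micrometres:
  6400 nanometres = 6400 × 10⁻³ micrometres = 6.4
  36500 nanometres = 36500 × 10⁻³ micrometres = 36.5
  4.52 micrometres → 4.52
  0.00782 millimetres = 0.00782 × 10³ micrometres = 7.82
Sum: 6.4 + 36.5 + 4.52 + 7.82 = 55.24

55.24 micrometres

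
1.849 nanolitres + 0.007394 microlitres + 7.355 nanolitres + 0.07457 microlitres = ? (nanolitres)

91.168 nanolitres

In nanolitres:
  1.849 nanolitres → 1.849
  0.007394 microlitres = 0.007394e3 nanolitres = 7.394
  7.355 nanolitres → 7.355
  0.07457 microlitres = 0.07457e3 nanolitres = 74.57
Sum: 1.849 + 7.394 + 7.355 + 74.57 = 91.168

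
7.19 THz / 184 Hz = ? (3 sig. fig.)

39100000000

(7.19 × 10^12) / (184) = 0.03908 × 10^12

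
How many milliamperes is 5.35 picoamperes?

pico = 10^-12, milli = 10^-3; factor is 10^-9.
5.35 × 10^-9 = 0.00000000535

0.00000000535 milliamperes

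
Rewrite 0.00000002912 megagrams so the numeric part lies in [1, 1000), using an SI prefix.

29.12 milligrams

= 29.12 × 10^-3 grams; 10^-3 is milli.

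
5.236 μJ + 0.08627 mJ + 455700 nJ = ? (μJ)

547.206 μJ

In μJ:
  5.236 μJ → 5.236
  0.08627 mJ = 0.08627e3 μJ = 86.27
  455700 nJ = 455700e-3 μJ = 455.7
Sum: 5.236 + 86.27 + 455.7 = 547.206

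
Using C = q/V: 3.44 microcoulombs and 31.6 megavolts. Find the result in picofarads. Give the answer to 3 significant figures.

0.109 picofarads

(3.44e-6) / (31.6e6) = 0.10886e-12 F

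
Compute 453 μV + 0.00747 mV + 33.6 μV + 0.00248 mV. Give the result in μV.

In μV:
  453 μV → 453
  0.00747 mV = 0.00747e3 μV = 7.47
  33.6 μV → 33.6
  0.00248 mV = 0.00248e3 μV = 2.48
Sum: 453 + 7.47 + 33.6 + 2.48 = 496.55

496.55 μV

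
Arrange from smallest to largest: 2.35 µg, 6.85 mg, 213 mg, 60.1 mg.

2.35 µg = 0.00000235 g
6.85 mg = 0.00685 g
213 mg = 0.213 g
60.1 mg = 0.0601 g

2.35 µg < 6.85 mg < 60.1 mg < 213 mg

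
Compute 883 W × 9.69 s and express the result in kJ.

8.55627 kJ

883 × 9.69 = 8556.27 J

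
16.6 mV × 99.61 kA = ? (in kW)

1.653526 kW

16.6 × 10⁻³ × 99.61 × 10³ = 1653.526 W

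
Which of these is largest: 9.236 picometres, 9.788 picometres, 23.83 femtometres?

9.236 picometres = 0.000000000009236 metres
9.788 picometres = 0.000000000009788 metres
23.83 femtometres = 0.00000000000002383 metres

9.788 picometres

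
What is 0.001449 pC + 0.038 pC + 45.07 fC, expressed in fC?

84.519 fC

In fC:
  0.001449 pC = 0.001449 × 10^3 fC = 1.449
  0.038 pC = 0.038 × 10^3 fC = 38
  45.07 fC → 45.07
Sum: 1.449 + 38 + 45.07 = 84.519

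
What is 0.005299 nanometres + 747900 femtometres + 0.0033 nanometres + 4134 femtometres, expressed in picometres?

760.633 picometres

In picometres:
  0.005299 nanometres = 0.005299 × 10^3 picometres = 5.299
  747900 femtometres = 747900 × 10^-3 picometres = 747.9
  0.0033 nanometres = 0.0033 × 10^3 picometres = 3.3
  4134 femtometres = 4134 × 10^-3 picometres = 4.134
Sum: 5.299 + 747.9 + 3.3 + 4.134 = 760.633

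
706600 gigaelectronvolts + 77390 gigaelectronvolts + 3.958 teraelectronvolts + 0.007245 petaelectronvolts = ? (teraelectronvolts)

In teraelectronvolts:
  706600 gigaelectronvolts = 706600 × 10⁻³ teraelectronvolts = 706.6
  77390 gigaelectronvolts = 77390 × 10⁻³ teraelectronvolts = 77.39
  3.958 teraelectronvolts → 3.958
  0.007245 petaelectronvolts = 0.007245 × 10³ teraelectronvolts = 7.245
Sum: 706.6 + 77.39 + 3.958 + 7.245 = 795.193

795.193 teraelectronvolts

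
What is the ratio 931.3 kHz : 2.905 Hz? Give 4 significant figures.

320600

(931.3 × 10³) / (2.905) = 320.59 × 10³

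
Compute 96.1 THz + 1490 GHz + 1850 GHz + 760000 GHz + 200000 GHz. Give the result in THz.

In THz:
  96.1 THz → 96.1
  1490 GHz = 1490 × 10^-3 THz = 1.49
  1850 GHz = 1850 × 10^-3 THz = 1.85
  760000 GHz = 760000 × 10^-3 THz = 760
  200000 GHz = 200000 × 10^-3 THz = 200
Sum: 96.1 + 1.49 + 1.85 + 760 + 200 = 1059.44

1059.44 THz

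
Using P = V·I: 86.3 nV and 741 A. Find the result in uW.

63.9483 uW

86.3e-9 × 741 = 63948.3e-9 W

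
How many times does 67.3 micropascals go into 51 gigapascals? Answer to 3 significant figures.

758000000000000

(51e9) / (67.3e-6) = 0.7578e15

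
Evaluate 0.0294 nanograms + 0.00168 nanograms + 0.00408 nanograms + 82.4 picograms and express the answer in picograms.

In picograms:
  0.0294 nanograms = 0.0294 × 10³ picograms = 29.4
  0.00168 nanograms = 0.00168 × 10³ picograms = 1.68
  0.00408 nanograms = 0.00408 × 10³ picograms = 4.08
  82.4 picograms → 82.4
Sum: 29.4 + 1.68 + 4.08 + 82.4 = 117.56

117.56 picograms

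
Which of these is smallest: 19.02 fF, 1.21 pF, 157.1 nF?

19.02 fF = 0.00000000000001902 F
1.21 pF = 0.00000000000121 F
157.1 nF = 0.0000001571 F

19.02 fF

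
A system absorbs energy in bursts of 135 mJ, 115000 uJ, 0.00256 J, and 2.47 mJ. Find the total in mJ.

255.03 mJ

In mJ:
  135 mJ → 135
  115000 uJ = 115000 × 10⁻³ mJ = 115
  0.00256 J = 0.00256 × 10³ mJ = 2.56
  2.47 mJ → 2.47
Sum: 135 + 115 + 2.56 + 2.47 = 255.03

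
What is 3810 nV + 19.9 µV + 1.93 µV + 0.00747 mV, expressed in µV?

33.11 µV

In µV:
  3810 nV = 3810 × 10^-3 µV = 3.81
  19.9 µV → 19.9
  1.93 µV → 1.93
  0.00747 mV = 0.00747 × 10^3 µV = 7.47
Sum: 3.81 + 19.9 + 1.93 + 7.47 = 33.11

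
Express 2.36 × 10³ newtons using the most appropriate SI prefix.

= 2.36 × 10³ newtons; 10³ is kilo.

2.36 kilonewtons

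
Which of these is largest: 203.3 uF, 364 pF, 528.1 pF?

203.3 uF

203.3 uF = 0.0002033 F
364 pF = 0.000000000364 F
528.1 pF = 0.0000000005281 F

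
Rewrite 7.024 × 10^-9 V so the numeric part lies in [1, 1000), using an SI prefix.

7.024 nV

= 7.024 × 10^-9 V; 10^-9 is nano.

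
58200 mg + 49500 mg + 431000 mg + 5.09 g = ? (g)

543.79 g

In g:
  58200 mg = 58200 × 10^-3 g = 58.2
  49500 mg = 49500 × 10^-3 g = 49.5
  431000 mg = 431000 × 10^-3 g = 431
  5.09 g → 5.09
Sum: 58.2 + 49.5 + 431 + 5.09 = 543.79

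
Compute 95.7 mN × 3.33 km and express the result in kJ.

0.318681 kJ

95.7 × 10^-3 × 3.33 × 10^3 = 318.681 J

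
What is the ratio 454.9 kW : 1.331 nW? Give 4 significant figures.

(454.9 × 10³) / (1.331 × 10⁻⁹) = 341.77 × 10¹²

341800000000000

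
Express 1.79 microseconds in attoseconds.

1790000000000 attoseconds

micro = 10^-6, atto = 10^-18; factor is 10^12.
1.79 × 10^12 = 1790000000000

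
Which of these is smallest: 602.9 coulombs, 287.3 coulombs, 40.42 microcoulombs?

602.9 coulombs = 602.9 coulombs
287.3 coulombs = 287.3 coulombs
40.42 microcoulombs = 0.00004042 coulombs

40.42 microcoulombs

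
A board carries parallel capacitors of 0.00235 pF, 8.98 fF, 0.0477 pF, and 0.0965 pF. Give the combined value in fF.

155.53 fF

In fF:
  0.00235 pF = 0.00235e3 fF = 2.35
  8.98 fF → 8.98
  0.0477 pF = 0.0477e3 fF = 47.7
  0.0965 pF = 0.0965e3 fF = 96.5
Sum: 2.35 + 8.98 + 47.7 + 96.5 = 155.53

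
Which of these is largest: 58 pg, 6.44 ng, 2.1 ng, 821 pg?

58 pg = 0.000000000058 g
6.44 ng = 0.00000000644 g
2.1 ng = 0.0000000021 g
821 pg = 0.000000000821 g

6.44 ng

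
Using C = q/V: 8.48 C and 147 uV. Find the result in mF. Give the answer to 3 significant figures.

(8.48) / (147 × 10⁻⁶) = 0.057687 × 10⁶ F

57700000 mF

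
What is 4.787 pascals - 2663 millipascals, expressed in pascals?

2.124 pascals

In pascals:
  4.787 pascals → 4.787
  2663 millipascals = 2663e-3 pascals = 2.663
Difference: 4.787 - 2.663 = 2.124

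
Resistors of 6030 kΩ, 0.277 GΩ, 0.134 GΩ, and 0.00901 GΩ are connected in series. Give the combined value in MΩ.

426.04 MΩ

In MΩ:
  6030 kΩ = 6030e-3 MΩ = 6.03
  0.277 GΩ = 0.277e3 MΩ = 277
  0.134 GΩ = 0.134e3 MΩ = 134
  0.00901 GΩ = 0.00901e3 MΩ = 9.01
Sum: 6.03 + 277 + 134 + 9.01 = 426.04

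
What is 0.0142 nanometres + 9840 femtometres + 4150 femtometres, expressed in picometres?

In picometres:
  0.0142 nanometres = 0.0142 × 10^3 picometres = 14.2
  9840 femtometres = 9840 × 10^-3 picometres = 9.84
  4150 femtometres = 4150 × 10^-3 picometres = 4.15
Sum: 14.2 + 9.84 + 4.15 = 28.19

28.19 picometres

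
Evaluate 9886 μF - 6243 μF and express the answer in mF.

In mF:
  9886 μF = 9886 × 10^-3 mF = 9.886
  6243 μF = 6243 × 10^-3 mF = 6.243
Difference: 9.886 - 6.243 = 3.643

3.643 mF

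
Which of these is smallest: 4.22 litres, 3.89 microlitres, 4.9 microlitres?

4.22 litres = 4.22 litres
3.89 microlitres = 0.00000389 litres
4.9 microlitres = 0.0000049 litres

3.89 microlitres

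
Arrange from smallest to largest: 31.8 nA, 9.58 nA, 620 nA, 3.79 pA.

3.79 pA < 9.58 nA < 31.8 nA < 620 nA

31.8 nA = 0.0000000318 A
9.58 nA = 0.00000000958 A
620 nA = 0.00000062 A
3.79 pA = 0.00000000000379 A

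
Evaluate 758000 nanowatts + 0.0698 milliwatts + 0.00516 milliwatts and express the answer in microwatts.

In microwatts:
  758000 nanowatts = 758000e-3 microwatts = 758
  0.0698 milliwatts = 0.0698e3 microwatts = 69.8
  0.00516 milliwatts = 0.00516e3 microwatts = 5.16
Sum: 758 + 69.8 + 5.16 = 832.96

832.96 microwatts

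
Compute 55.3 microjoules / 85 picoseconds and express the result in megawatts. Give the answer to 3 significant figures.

(55.3 × 10^-6) / (85 × 10^-12) = 0.65059 × 10^6 W

0.651 megawatts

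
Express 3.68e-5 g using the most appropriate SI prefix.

= 36.8e-6 g; 1e-6 is micro.

36.8 μg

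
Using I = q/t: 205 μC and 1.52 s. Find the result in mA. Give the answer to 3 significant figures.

0.135 mA

(205e-6) / (1.52) = 134.87e-6 A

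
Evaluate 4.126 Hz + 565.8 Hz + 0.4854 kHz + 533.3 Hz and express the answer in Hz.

In Hz:
  4.126 Hz → 4.126
  565.8 Hz → 565.8
  0.4854 kHz = 0.4854 × 10^3 Hz = 485.4
  533.3 Hz → 533.3
Sum: 4.126 + 565.8 + 485.4 + 533.3 = 1588.626

1588.626 Hz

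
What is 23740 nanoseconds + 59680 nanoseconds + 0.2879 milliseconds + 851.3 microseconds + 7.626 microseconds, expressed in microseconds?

In microseconds:
  23740 nanoseconds = 23740 × 10^-3 microseconds = 23.74
  59680 nanoseconds = 59680 × 10^-3 microseconds = 59.68
  0.2879 milliseconds = 0.2879 × 10^3 microseconds = 287.9
  851.3 microseconds → 851.3
  7.626 microseconds → 7.626
Sum: 23.74 + 59.68 + 287.9 + 851.3 + 7.626 = 1230.246

1230.246 microseconds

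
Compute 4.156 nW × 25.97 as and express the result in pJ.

4.156 × 10⁻⁹ × 25.97 × 10⁻¹⁸ = 107.93132 × 10⁻²⁷ J

0.00000000000010793132 pJ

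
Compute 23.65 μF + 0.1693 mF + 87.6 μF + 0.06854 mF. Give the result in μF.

In μF:
  23.65 μF → 23.65
  0.1693 mF = 0.1693e3 μF = 169.3
  87.6 μF → 87.6
  0.06854 mF = 0.06854e3 μF = 68.54
Sum: 23.65 + 169.3 + 87.6 + 68.54 = 349.09

349.09 μF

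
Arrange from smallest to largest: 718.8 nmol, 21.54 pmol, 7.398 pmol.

7.398 pmol < 21.54 pmol < 718.8 nmol

718.8 nmol = 0.0000007188 mol
21.54 pmol = 0.00000000002154 mol
7.398 pmol = 0.000000000007398 mol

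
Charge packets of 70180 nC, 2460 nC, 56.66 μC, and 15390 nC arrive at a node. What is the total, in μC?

144.69 μC

In μC:
  70180 nC = 70180e-3 μC = 70.18
  2460 nC = 2460e-3 μC = 2.46
  56.66 μC → 56.66
  15390 nC = 15390e-3 μC = 15.39
Sum: 70.18 + 2.46 + 56.66 + 15.39 = 144.69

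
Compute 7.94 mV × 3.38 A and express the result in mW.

26.8372 mW

7.94e-3 × 3.38 = 26.8372e-3 W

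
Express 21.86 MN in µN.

21860000000000 µN

mega = 10⁶, micro = 10⁻⁶; factor is 10¹².
21.86 × 10¹² = 21860000000000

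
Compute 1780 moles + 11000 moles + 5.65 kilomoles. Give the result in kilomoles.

In kilomoles:
  1780 moles = 1780 × 10^-3 kilomoles = 1.78
  11000 moles = 11000 × 10^-3 kilomoles = 11
  5.65 kilomoles → 5.65
Sum: 1.78 + 11 + 5.65 = 18.43

18.43 kilomoles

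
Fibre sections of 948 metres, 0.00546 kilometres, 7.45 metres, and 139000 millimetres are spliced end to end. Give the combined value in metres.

1099.91 metres

In metres:
  948 metres → 948
  0.00546 kilometres = 0.00546e3 metres = 5.46
  7.45 metres → 7.45
  139000 millimetres = 139000e-3 metres = 139
Sum: 948 + 5.46 + 7.45 + 139 = 1099.91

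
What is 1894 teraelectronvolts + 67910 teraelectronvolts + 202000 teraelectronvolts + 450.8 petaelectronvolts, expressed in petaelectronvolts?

722.604 petaelectronvolts

In petaelectronvolts:
  1894 teraelectronvolts = 1894e-3 petaelectronvolts = 1.894
  67910 teraelectronvolts = 67910e-3 petaelectronvolts = 67.91
  202000 teraelectronvolts = 202000e-3 petaelectronvolts = 202
  450.8 petaelectronvolts → 450.8
Sum: 1.894 + 67.91 + 202 + 450.8 = 722.604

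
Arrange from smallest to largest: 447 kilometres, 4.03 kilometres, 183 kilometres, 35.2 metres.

447 kilometres = 447000 metres
4.03 kilometres = 4030 metres
183 kilometres = 183000 metres
35.2 metres = 35.2 metres

35.2 metres < 4.03 kilometres < 183 kilometres < 447 kilometres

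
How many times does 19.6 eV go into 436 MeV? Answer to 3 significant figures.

22200000

(436e6) / (19.6) = 22.24e6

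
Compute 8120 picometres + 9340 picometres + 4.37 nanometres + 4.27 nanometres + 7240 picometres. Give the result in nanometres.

In nanometres:
  8120 picometres = 8120 × 10⁻³ nanometres = 8.12
  9340 picometres = 9340 × 10⁻³ nanometres = 9.34
  4.37 nanometres → 4.37
  4.27 nanometres → 4.27
  7240 picometres = 7240 × 10⁻³ nanometres = 7.24
Sum: 8.12 + 9.34 + 4.37 + 4.27 + 7.24 = 33.34

33.34 nanometres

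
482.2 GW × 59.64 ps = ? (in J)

482.2e9 × 59.64e-12 = 28758.408e-3 J

28.758408 J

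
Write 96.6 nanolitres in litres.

0.0000000966 litres

nano = 10^-9, (no prefix) = 10^0; factor is 10^-9.
96.6 × 10^-9 = 0.0000000966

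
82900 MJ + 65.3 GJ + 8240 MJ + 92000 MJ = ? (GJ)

In GJ:
  82900 MJ = 82900 × 10⁻³ GJ = 82.9
  65.3 GJ → 65.3
  8240 MJ = 8240 × 10⁻³ GJ = 8.24
  92000 MJ = 92000 × 10⁻³ GJ = 92
Sum: 82.9 + 65.3 + 8.24 + 92 = 248.44

248.44 GJ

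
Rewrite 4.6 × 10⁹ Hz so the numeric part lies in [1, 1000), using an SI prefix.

= 4.6 × 10⁹ Hz; 10⁹ is giga.

4.6 GHz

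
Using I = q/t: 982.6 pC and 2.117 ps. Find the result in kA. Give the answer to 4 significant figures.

(982.6e-12) / (2.117e-12) = 464.147 A

0.4641 kA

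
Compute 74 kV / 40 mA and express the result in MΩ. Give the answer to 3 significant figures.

(74 × 10^3) / (40 × 10^-3) = 1.85 × 10^6 Ω

1.85 MΩ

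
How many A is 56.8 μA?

0.0000568 A

micro = 1e-6, (no prefix) = 1e0; factor is 1e-6.
56.8 × 1e-6 = 0.0000568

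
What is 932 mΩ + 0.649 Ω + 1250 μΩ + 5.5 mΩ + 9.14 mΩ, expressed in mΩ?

1596.89 mΩ

In mΩ:
  932 mΩ → 932
  0.649 Ω = 0.649 × 10^3 mΩ = 649
  1250 μΩ = 1250 × 10^-3 mΩ = 1.25
  5.5 mΩ → 5.5
  9.14 mΩ → 9.14
Sum: 932 + 649 + 1.25 + 5.5 + 9.14 = 1596.89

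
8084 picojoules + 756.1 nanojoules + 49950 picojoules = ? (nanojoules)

814.134 nanojoules

In nanojoules:
  8084 picojoules = 8084 × 10^-3 nanojoules = 8.084
  756.1 nanojoules → 756.1
  49950 picojoules = 49950 × 10^-3 nanojoules = 49.95
Sum: 8.084 + 756.1 + 49.95 = 814.134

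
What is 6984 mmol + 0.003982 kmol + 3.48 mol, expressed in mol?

14.446 mol

In mol:
  6984 mmol = 6984 × 10^-3 mol = 6.984
  0.003982 kmol = 0.003982 × 10^3 mol = 3.982
  3.48 mol → 3.48
Sum: 6.984 + 3.982 + 3.48 = 14.446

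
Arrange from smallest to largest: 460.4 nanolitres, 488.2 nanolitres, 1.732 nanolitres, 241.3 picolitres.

460.4 nanolitres = 0.0000004604 litres
488.2 nanolitres = 0.0000004882 litres
1.732 nanolitres = 0.000000001732 litres
241.3 picolitres = 0.0000000002413 litres

241.3 picolitres < 1.732 nanolitres < 460.4 nanolitres < 488.2 nanolitres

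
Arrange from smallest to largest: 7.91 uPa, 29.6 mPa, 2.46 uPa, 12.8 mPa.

7.91 uPa = 0.00000791 Pa
29.6 mPa = 0.0296 Pa
2.46 uPa = 0.00000246 Pa
12.8 mPa = 0.0128 Pa

2.46 uPa < 7.91 uPa < 12.8 mPa < 29.6 mPa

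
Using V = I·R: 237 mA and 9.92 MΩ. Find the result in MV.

2.35104 MV

237 × 10^-3 × 9.92 × 10^6 = 2351.04 × 10^3 V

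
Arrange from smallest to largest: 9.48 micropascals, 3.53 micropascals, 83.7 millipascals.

3.53 micropascals < 9.48 micropascals < 83.7 millipascals

9.48 micropascals = 0.00000948 pascals
3.53 micropascals = 0.00000353 pascals
83.7 millipascals = 0.0837 pascals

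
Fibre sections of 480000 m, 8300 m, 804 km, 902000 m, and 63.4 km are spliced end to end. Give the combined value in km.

2257.7 km

In km:
  480000 m = 480000 × 10⁻³ km = 480
  8300 m = 8300 × 10⁻³ km = 8.3
  804 km → 804
  902000 m = 902000 × 10⁻³ km = 902
  63.4 km → 63.4
Sum: 480 + 8.3 + 804 + 902 + 63.4 = 2257.7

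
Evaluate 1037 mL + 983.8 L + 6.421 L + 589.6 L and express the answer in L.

1580.858 L

In L:
  1037 mL = 1037 × 10^-3 L = 1.037
  983.8 L → 983.8
  6.421 L → 6.421
  589.6 L → 589.6
Sum: 1.037 + 983.8 + 6.421 + 589.6 = 1580.858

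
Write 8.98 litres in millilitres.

(no prefix) = 1e0, milli = 1e-3; factor is 1e3.
8.98 × 1e3 = 8980

8980 millilitres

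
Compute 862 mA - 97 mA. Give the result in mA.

In mA:
  862 mA → 862
  97 mA → 97
Difference: 862 - 97 = 765

765 mA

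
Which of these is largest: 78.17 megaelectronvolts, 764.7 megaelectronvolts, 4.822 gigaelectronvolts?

4.822 gigaelectronvolts

78.17 megaelectronvolts = 78170000 electronvolts
764.7 megaelectronvolts = 764700000 electronvolts
4.822 gigaelectronvolts = 4822000000 electronvolts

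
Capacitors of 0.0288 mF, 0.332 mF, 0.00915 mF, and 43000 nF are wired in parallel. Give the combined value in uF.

412.95 uF

In uF:
  0.0288 mF = 0.0288 × 10³ uF = 28.8
  0.332 mF = 0.332 × 10³ uF = 332
  0.00915 mF = 0.00915 × 10³ uF = 9.15
  43000 nF = 43000 × 10⁻³ uF = 43
Sum: 28.8 + 332 + 9.15 + 43 = 412.95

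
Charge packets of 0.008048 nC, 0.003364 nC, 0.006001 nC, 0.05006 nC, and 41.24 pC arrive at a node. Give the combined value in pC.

108.713 pC

In pC:
  0.008048 nC = 0.008048 × 10^3 pC = 8.048
  0.003364 nC = 0.003364 × 10^3 pC = 3.364
  0.006001 nC = 0.006001 × 10^3 pC = 6.001
  0.05006 nC = 0.05006 × 10^3 pC = 50.06
  41.24 pC → 41.24
Sum: 8.048 + 3.364 + 6.001 + 50.06 + 41.24 = 108.713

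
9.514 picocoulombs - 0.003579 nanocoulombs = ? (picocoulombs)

In picocoulombs:
  9.514 picocoulombs → 9.514
  0.003579 nanocoulombs = 0.003579 × 10³ picocoulombs = 3.579
Difference: 9.514 - 3.579 = 5.935

5.935 picocoulombs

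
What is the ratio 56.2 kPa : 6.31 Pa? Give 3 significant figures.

8910

(56.2e3) / (6.31) = 8.906e3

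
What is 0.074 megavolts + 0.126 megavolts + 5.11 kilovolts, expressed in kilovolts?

In kilovolts:
  0.074 megavolts = 0.074 × 10^3 kilovolts = 74
  0.126 megavolts = 0.126 × 10^3 kilovolts = 126
  5.11 kilovolts → 5.11
Sum: 74 + 126 + 5.11 = 205.11

205.11 kilovolts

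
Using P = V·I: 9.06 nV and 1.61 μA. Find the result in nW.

0.0000145866 nW

9.06 × 10^-9 × 1.61 × 10^-6 = 14.5866 × 10^-15 W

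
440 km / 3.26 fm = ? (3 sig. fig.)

135000000000000000000

(440 × 10^3) / (3.26 × 10^-15) = 135 × 10^18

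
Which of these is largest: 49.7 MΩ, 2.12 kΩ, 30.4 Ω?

49.7 MΩ

49.7 MΩ = 49700000 Ω
2.12 kΩ = 2120 Ω
30.4 Ω = 30.4 Ω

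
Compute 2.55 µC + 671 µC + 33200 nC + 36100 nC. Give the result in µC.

In µC:
  2.55 µC → 2.55
  671 µC → 671
  33200 nC = 33200e-3 µC = 33.2
  36100 nC = 36100e-3 µC = 36.1
Sum: 2.55 + 671 + 33.2 + 36.1 = 742.85

742.85 µC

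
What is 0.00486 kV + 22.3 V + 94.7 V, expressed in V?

In V:
  0.00486 kV = 0.00486 × 10^3 V = 4.86
  22.3 V → 22.3
  94.7 V → 94.7
Sum: 4.86 + 22.3 + 94.7 = 121.86

121.86 V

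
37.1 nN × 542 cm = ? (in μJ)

0.201082 μJ

37.1e-9 × 542e-2 = 20108.2e-11 J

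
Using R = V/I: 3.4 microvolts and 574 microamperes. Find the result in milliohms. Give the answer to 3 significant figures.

(3.4 × 10^-6) / (574 × 10^-6) = 0.0059233 Ω

5.92 milliohms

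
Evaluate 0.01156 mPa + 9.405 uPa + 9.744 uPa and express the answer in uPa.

In uPa:
  0.01156 mPa = 0.01156e3 uPa = 11.56
  9.405 uPa → 9.405
  9.744 uPa → 9.744
Sum: 11.56 + 9.405 + 9.744 = 30.709

30.709 uPa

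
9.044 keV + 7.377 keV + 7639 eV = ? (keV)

24.06 keV

In keV:
  9.044 keV → 9.044
  7.377 keV → 7.377
  7639 eV = 7639 × 10^-3 keV = 7.639
Sum: 9.044 + 7.377 + 7.639 = 24.06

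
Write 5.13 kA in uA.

5130000000 uA

kilo = 10^3, micro = 10^-6; factor is 10^9.
5.13 × 10^9 = 5130000000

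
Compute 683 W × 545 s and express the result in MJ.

683 × 545 = 372235 J

0.372235 MJ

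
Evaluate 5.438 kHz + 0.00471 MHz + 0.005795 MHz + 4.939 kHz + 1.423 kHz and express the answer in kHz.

In kHz:
  5.438 kHz → 5.438
  0.00471 MHz = 0.00471 × 10^3 kHz = 4.71
  0.005795 MHz = 0.005795 × 10^3 kHz = 5.795
  4.939 kHz → 4.939
  1.423 kHz → 1.423
Sum: 5.438 + 4.71 + 5.795 + 4.939 + 1.423 = 22.305

22.305 kHz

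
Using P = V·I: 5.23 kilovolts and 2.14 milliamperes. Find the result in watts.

11.1922 watts

5.23e3 × 2.14e-3 = 11.1922 W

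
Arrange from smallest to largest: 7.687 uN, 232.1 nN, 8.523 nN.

8.523 nN < 232.1 nN < 7.687 uN

7.687 uN = 0.000007687 N
232.1 nN = 0.0000002321 N
8.523 nN = 0.000000008523 N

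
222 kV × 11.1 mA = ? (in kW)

2.4642 kW

222 × 10^3 × 11.1 × 10^-3 = 2464.2 W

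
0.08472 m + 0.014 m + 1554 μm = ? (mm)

In mm:
  0.08472 m = 0.08472 × 10³ mm = 84.72
  0.014 m = 0.014 × 10³ mm = 14
  1554 μm = 1554 × 10⁻³ mm = 1.554
Sum: 84.72 + 14 + 1.554 = 100.274

100.274 mm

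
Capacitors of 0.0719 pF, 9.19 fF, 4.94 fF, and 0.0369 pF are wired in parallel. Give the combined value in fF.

In fF:
  0.0719 pF = 0.0719e3 fF = 71.9
  9.19 fF → 9.19
  4.94 fF → 4.94
  0.0369 pF = 0.0369e3 fF = 36.9
Sum: 71.9 + 9.19 + 4.94 + 36.9 = 122.93

122.93 fF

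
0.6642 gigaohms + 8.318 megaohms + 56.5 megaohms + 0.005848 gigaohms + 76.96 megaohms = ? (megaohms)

811.826 megaohms

In megaohms:
  0.6642 gigaohms = 0.6642 × 10^3 megaohms = 664.2
  8.318 megaohms → 8.318
  56.5 megaohms → 56.5
  0.005848 gigaohms = 0.005848 × 10^3 megaohms = 5.848
  76.96 megaohms → 76.96
Sum: 664.2 + 8.318 + 56.5 + 5.848 + 76.96 = 811.826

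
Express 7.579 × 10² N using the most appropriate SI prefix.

757.9 N

= 757.9 N; mantissa already in [1, 1000).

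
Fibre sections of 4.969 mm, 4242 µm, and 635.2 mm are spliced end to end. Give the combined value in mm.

644.411 mm

In mm:
  4.969 mm → 4.969
  4242 µm = 4242 × 10⁻³ mm = 4.242
  635.2 mm → 635.2
Sum: 4.969 + 4.242 + 635.2 = 644.411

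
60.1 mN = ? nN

milli = 10^-3, nano = 10^-9; factor is 10^6.
60.1 × 10^6 = 60100000

60100000 nN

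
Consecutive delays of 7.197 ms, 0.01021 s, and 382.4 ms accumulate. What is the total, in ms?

399.807 ms

In ms:
  7.197 ms → 7.197
  0.01021 s = 0.01021 × 10^3 ms = 10.21
  382.4 ms → 382.4
Sum: 7.197 + 10.21 + 382.4 = 399.807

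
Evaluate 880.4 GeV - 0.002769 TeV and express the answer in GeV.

877.631 GeV

In GeV:
  880.4 GeV → 880.4
  0.002769 TeV = 0.002769 × 10³ GeV = 2.769
Difference: 880.4 - 2.769 = 877.631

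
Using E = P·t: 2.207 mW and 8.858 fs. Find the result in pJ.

0.000019549606 pJ

2.207 × 10^-3 × 8.858 × 10^-15 = 19.549606 × 10^-18 J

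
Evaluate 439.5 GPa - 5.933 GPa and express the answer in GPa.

433.567 GPa

In GPa:
  439.5 GPa → 439.5
  5.933 GPa → 5.933
Difference: 439.5 - 5.933 = 433.567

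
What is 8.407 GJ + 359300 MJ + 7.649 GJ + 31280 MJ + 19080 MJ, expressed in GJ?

In GJ:
  8.407 GJ → 8.407
  359300 MJ = 359300e-3 GJ = 359.3
  7.649 GJ → 7.649
  31280 MJ = 31280e-3 GJ = 31.28
  19080 MJ = 19080e-3 GJ = 19.08
Sum: 8.407 + 359.3 + 7.649 + 31.28 + 19.08 = 425.716

425.716 GJ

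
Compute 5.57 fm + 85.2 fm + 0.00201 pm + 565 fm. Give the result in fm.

657.78 fm

In fm:
  5.57 fm → 5.57
  85.2 fm → 85.2
  0.00201 pm = 0.00201 × 10^3 fm = 2.01
  565 fm → 565
Sum: 5.57 + 85.2 + 2.01 + 565 = 657.78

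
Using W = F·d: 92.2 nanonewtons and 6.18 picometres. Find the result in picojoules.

0.000000569796 picojoules

92.2 × 10⁻⁹ × 6.18 × 10⁻¹² = 569.796 × 10⁻²¹ J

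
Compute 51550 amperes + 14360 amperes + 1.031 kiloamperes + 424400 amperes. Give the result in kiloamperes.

491.341 kiloamperes

In kiloamperes:
  51550 amperes = 51550 × 10^-3 kiloamperes = 51.55
  14360 amperes = 14360 × 10^-3 kiloamperes = 14.36
  1.031 kiloamperes → 1.031
  424400 amperes = 424400 × 10^-3 kiloamperes = 424.4
Sum: 51.55 + 14.36 + 1.031 + 424.4 = 491.341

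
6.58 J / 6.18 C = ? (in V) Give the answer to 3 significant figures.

(6.58) / (6.18) = 1.0647 V

1.06 V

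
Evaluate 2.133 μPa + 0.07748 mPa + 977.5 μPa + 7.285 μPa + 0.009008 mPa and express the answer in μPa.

1073.406 μPa

In μPa:
  2.133 μPa → 2.133
  0.07748 mPa = 0.07748 × 10³ μPa = 77.48
  977.5 μPa → 977.5
  7.285 μPa → 7.285
  0.009008 mPa = 0.009008 × 10³ μPa = 9.008
Sum: 2.133 + 77.48 + 977.5 + 7.285 + 9.008 = 1073.406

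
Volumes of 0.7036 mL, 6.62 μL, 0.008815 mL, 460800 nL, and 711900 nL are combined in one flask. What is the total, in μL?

In μL:
  0.7036 mL = 0.7036e3 μL = 703.6
  6.62 μL → 6.62
  0.008815 mL = 0.008815e3 μL = 8.815
  460800 nL = 460800e-3 μL = 460.8
  711900 nL = 711900e-3 μL = 711.9
Sum: 703.6 + 6.62 + 8.815 + 460.8 + 711.9 = 1891.735

1891.735 μL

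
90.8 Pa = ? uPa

(no prefix) = 10⁰, micro = 10⁻⁶; factor is 10⁶.
90.8 × 10⁶ = 90800000

90800000 uPa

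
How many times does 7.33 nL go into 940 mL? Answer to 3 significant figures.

128000000

(940e-3) / (7.33e-9) = 128.2e6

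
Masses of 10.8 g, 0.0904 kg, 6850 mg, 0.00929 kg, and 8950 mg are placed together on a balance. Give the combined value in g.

126.29 g

In g:
  10.8 g → 10.8
  0.0904 kg = 0.0904e3 g = 90.4
  6850 mg = 6850e-3 g = 6.85
  0.00929 kg = 0.00929e3 g = 9.29
  8950 mg = 8950e-3 g = 8.95
Sum: 10.8 + 90.4 + 6.85 + 9.29 + 8.95 = 126.29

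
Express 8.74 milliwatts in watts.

0.00874 watts

milli = 10^-3, (no prefix) = 10^0; factor is 10^-3.
8.74 × 10^-3 = 0.00874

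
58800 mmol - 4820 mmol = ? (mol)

53.98 mol

In mol:
  58800 mmol = 58800 × 10^-3 mol = 58.8
  4820 mmol = 4820 × 10^-3 mol = 4.82
Difference: 58.8 - 4.82 = 53.98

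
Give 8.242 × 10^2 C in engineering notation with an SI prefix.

824.2 C

= 824.2 C; mantissa already in [1, 1000).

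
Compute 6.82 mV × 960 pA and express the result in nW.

6.82e-3 × 960e-12 = 6547.2e-15 W

0.0065472 nW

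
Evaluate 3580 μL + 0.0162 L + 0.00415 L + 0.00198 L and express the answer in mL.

25.91 mL

In mL:
  3580 μL = 3580 × 10⁻³ mL = 3.58
  0.0162 L = 0.0162 × 10³ mL = 16.2
  0.00415 L = 0.00415 × 10³ mL = 4.15
  0.00198 L = 0.00198 × 10³ mL = 1.98
Sum: 3.58 + 16.2 + 4.15 + 1.98 = 25.91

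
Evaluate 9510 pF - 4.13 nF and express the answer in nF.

5.38 nF

In nF:
  9510 pF = 9510 × 10⁻³ nF = 9.51
  4.13 nF → 4.13
Difference: 9.51 - 4.13 = 5.38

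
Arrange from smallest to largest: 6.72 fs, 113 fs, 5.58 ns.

6.72 fs = 0.00000000000000672 s
113 fs = 0.000000000000113 s
5.58 ns = 0.00000000558 s

6.72 fs < 113 fs < 5.58 ns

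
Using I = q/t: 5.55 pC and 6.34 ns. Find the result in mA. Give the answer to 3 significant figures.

0.875 mA

(5.55 × 10⁻¹²) / (6.34 × 10⁻⁹) = 0.87539 × 10⁻³ A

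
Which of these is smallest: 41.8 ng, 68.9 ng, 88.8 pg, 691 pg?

88.8 pg

41.8 ng = 0.0000000418 g
68.9 ng = 0.0000000689 g
88.8 pg = 0.0000000000888 g
691 pg = 0.000000000691 g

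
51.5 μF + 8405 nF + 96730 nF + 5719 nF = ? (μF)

162.354 μF

In μF:
  51.5 μF → 51.5
  8405 nF = 8405 × 10^-3 μF = 8.405
  96730 nF = 96730 × 10^-3 μF = 96.73
  5719 nF = 5719 × 10^-3 μF = 5.719
Sum: 51.5 + 8.405 + 96.73 + 5.719 = 162.354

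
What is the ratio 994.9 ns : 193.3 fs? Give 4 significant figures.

(994.9e-9) / (193.3e-15) = 5.1469e6

5147000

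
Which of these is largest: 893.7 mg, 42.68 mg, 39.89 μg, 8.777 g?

8.777 g

893.7 mg = 0.8937 g
42.68 mg = 0.04268 g
39.89 μg = 0.00003989 g
8.777 g = 8.777 g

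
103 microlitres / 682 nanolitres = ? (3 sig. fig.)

(103 × 10^-6) / (682 × 10^-9) = 0.151 × 10^3

151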